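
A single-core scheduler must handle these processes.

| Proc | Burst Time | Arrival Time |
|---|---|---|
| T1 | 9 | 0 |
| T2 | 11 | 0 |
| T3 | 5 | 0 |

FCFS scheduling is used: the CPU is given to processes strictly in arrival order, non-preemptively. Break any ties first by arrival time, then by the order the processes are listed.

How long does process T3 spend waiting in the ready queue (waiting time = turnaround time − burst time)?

Schedule: | T1 0-9 | T2 9-20 | T3 20-25 |
Completion: T1=9  T2=20  T3=25
Turnaround (C−A): T1=9  T2=20  T3=25
Waiting(T3) = turnaround − burst = 25 − 5 = 20

20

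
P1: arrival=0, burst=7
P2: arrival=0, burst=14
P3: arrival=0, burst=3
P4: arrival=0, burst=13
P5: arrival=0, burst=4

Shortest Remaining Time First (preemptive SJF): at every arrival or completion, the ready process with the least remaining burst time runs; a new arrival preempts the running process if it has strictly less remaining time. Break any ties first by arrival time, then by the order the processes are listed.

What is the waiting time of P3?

0

Gantt: | P3 0-3 | P5 3-7 | P1 7-14 | P4 14-27 | P2 27-41 |
Completion: P1=14  P2=41  P3=3  P4=27  P5=7
Waiting(P3) = turnaround − burst = 3 − 3 = 0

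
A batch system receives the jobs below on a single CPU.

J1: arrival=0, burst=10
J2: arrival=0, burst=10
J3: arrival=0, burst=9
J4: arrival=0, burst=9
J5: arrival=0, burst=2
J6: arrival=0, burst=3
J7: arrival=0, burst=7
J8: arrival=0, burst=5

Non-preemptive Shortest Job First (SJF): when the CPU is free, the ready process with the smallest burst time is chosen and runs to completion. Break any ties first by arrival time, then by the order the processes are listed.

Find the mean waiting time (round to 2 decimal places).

Timeline: | J5 0-2 | J6 2-5 | J8 5-10 | J7 10-17 | J3 17-26 | J4 26-35 | J1 35-45 | J2 45-55 |
Completion: J1=45  J2=55  J3=26  J4=35  J5=2  J6=5  J7=17  J8=10
Turnaround (C−A): J1=45  J2=55  J3=26  J4=35  J5=2  J6=5  J7=17  J8=10
Waiting times: J1=35, J2=45, J3=17, J4=26, J5=0, J6=2, J7=10, J8=5
Average waiting = (35+45+17+26+0+2+10+5) / 8 = 140/8 = 17.50

17.50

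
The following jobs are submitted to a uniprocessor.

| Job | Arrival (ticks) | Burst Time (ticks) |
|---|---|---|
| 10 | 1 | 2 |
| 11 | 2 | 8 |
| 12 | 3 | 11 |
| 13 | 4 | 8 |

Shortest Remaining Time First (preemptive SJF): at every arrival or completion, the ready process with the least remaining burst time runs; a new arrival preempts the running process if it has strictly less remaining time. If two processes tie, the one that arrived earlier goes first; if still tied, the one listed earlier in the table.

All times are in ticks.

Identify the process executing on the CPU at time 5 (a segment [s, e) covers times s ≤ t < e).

11

Gantt: | idle 0-1 | 10 1-3 | 11 3-11 | 13 11-19 | 12 19-30 |
Completion: 10=3  11=11  12=30  13=19
Turnaround (C−A): 10=2  11=9  12=27  13=15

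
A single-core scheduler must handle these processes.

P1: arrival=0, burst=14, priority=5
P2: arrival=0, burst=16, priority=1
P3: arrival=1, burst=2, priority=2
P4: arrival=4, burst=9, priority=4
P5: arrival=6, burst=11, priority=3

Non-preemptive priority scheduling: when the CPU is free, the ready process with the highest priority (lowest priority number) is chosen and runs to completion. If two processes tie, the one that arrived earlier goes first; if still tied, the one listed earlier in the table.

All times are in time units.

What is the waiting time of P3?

Gantt: | P2 0-16 | P3 16-18 | P5 18-29 | P4 29-38 | P1 38-52 |
Completion: P1=52  P2=16  P3=18  P4=38  P5=29
Waiting(P3) = turnaround − burst = 17 − 2 = 15

15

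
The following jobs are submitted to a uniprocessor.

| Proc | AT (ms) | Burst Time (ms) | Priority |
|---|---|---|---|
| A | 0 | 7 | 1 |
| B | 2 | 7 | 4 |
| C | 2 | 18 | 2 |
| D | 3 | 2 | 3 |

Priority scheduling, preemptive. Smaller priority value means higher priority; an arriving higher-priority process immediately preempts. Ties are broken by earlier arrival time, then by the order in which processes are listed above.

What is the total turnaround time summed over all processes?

Gantt: | A 0-7 | C 7-25 | D 25-27 | B 27-34 |
Completion: A=7  B=34  C=25  D=27
Turnaround (C−A): A=7  B=32  C=23  D=24
Turnaround = completion − arrival: A=7, B=32, C=23, D=24
Total turnaround = 7 + 32 + 23 + 24 = 86

86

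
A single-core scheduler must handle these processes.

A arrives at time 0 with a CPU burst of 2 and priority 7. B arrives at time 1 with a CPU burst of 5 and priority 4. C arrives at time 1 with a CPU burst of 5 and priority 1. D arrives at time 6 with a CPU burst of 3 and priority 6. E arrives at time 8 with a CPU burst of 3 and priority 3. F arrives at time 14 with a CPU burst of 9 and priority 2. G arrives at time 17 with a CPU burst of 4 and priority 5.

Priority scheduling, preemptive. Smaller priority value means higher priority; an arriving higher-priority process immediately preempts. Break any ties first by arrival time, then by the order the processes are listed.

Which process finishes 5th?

Schedule: | A 0-1 | C 1-6 | B 6-8 | E 8-11 | B 11-14 | F 14-23 | G 23-27 | D 27-30 | A 30-31 |
Completion: A=31  B=14  C=6  D=30  E=11  F=23  G=27
Finish order: C → E → B → F → G → D → A

G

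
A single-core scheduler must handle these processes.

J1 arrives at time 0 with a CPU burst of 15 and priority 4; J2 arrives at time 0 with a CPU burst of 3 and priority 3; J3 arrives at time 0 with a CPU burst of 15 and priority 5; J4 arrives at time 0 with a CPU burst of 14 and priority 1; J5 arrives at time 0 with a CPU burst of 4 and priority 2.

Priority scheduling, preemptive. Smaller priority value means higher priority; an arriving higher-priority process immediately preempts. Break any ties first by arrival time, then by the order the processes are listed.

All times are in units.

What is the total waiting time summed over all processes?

89

Gantt: | J4 0-14 | J5 14-18 | J2 18-21 | J1 21-36 | J3 36-51 |
Completion: J1=36  J2=21  J3=51  J4=14  J5=18
Waiting = turnaround − burst: J1=21, J2=18, J3=36, J4=0, J5=14
Total waiting = 21 + 18 + 36 + 0 + 14 = 89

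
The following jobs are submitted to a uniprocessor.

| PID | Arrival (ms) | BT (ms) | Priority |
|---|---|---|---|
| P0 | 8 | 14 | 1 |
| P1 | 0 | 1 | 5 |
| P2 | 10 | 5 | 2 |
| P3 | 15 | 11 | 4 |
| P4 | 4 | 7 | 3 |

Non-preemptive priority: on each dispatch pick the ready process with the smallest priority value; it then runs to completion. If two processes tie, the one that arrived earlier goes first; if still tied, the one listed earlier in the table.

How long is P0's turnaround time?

17

Schedule: | P1 0-1 | idle 1-4 | P4 4-11 | P0 11-25 | P2 25-30 | P3 30-41 |
Completion: P0=25  P1=1  P2=30  P3=41  P4=11
Turnaround (C−A): P0=17  P1=1  P2=20  P3=26  P4=7
Turnaround(P0) = completion − arrival = 25 − 8 = 17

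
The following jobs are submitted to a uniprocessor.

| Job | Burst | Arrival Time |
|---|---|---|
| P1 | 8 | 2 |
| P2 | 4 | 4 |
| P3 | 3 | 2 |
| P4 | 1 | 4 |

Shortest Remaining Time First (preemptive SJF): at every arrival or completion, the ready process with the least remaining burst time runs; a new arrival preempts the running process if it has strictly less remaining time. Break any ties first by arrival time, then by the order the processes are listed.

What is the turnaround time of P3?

3

Timeline: | idle 0-2 | P3 2-5 | P4 5-6 | P2 6-10 | P1 10-18 |
Completion: P1=18  P2=10  P3=5  P4=6
Turnaround(P3) = completion − arrival = 5 − 2 = 3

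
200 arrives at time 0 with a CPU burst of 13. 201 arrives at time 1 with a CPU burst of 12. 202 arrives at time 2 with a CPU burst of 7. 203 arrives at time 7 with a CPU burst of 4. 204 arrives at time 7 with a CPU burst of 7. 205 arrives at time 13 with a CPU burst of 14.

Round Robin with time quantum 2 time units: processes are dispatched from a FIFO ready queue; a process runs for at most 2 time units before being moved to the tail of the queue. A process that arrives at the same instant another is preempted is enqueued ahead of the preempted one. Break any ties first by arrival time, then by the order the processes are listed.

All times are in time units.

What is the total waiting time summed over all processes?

172

Gantt: | 200 0-2 | 201 2-4 | 202 4-6 | 200 6-8 | 201 8-10 | 202 10-12 | 203 12-14 | 204 14-16 | 200 16-18 | 201 18-20 | 202 20-22 | 205 22-24 | 203 24-26 | 204 26-28 | 200 28-30 | 201 30-32 | 202 32-33 | 205 33-35 | 204 35-37 | 200 37-39 | 201 39-41 | 205 41-43 | 204 43-44 | 200 44-46 | 201 46-48 | 205 48-50 | 200 50-51 | 205 51-57 |
Completion: 200=51  201=48  202=33  203=26  204=44  205=57
Turnaround (C−A): 200=51  201=47  202=31  203=19  204=37  205=44
Waiting = turnaround − burst: 200=38, 201=35, 202=24, 203=15, 204=30, 205=30
Total waiting = 38 + 35 + 24 + 15 + 30 + 30 = 172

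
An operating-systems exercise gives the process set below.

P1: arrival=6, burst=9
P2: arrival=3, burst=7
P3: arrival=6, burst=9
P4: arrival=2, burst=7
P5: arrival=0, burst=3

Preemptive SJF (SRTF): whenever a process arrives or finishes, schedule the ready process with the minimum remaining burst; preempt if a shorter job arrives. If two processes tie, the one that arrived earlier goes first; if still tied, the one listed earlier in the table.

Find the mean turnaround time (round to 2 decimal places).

14.80

Schedule: | P5 0-3 | P4 3-10 | P2 10-17 | P1 17-26 | P3 26-35 |
Completion: P1=26  P2=17  P3=35  P4=10  P5=3
Turnaround (C−A): P1=20  P2=14  P3=29  P4=8  P5=3
Turnaround times: P1=20, P2=14, P3=29, P4=8, P5=3
Average turnaround = (20+14+29+8+3) / 5 = 74/5 = 14.80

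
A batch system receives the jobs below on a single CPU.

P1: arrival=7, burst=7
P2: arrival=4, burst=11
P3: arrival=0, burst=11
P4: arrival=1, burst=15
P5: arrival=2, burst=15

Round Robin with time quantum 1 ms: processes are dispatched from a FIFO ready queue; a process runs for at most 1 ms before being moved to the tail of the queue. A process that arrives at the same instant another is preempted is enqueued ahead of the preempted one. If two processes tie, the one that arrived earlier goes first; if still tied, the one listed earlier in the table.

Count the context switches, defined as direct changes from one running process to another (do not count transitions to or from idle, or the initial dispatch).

58

Schedule: | P3 0-1 | P4 1-2 | P3 2-3 | P5 3-4 | P4 4-5 | P3 5-6 | P2 6-7 | P5 7-8 | P4 8-9 | P3 9-10 | P1 10-11 | P2 11-12 | P5 12-13 | P4 13-14 | P3 14-15 | P1 15-16 | P2 16-17 | P5 17-18 | P4 18-19 | P3 19-20 | P1 20-21 | P2 21-22 | P5 22-23 | P4 23-24 | P3 24-25 | P1 25-26 | P2 26-27 | P5 27-28 | P4 28-29 | P3 29-30 | P1 30-31 | P2 31-32 | P5 32-33 | P4 33-34 | P3 34-35 | P1 35-36 | P2 36-37 | P5 37-38 | P4 38-39 | P3 39-40 | P1 40-41 | P2 41-42 | P5 42-43 | P4 43-44 | P3 44-45 | P2 45-46 | P5 46-47 | P4 47-48 | P2 48-49 | P5 49-50 | P4 50-51 | P2 51-52 | P5 52-53 | P4 53-54 | P5 54-55 | P4 55-56 | P5 56-57 | P4 57-58 | P5 58-59 |
Completion: P1=41  P2=52  P3=45  P4=58  P5=59
Turnaround (C−A): P1=34  P2=48  P3=45  P4=57  P5=57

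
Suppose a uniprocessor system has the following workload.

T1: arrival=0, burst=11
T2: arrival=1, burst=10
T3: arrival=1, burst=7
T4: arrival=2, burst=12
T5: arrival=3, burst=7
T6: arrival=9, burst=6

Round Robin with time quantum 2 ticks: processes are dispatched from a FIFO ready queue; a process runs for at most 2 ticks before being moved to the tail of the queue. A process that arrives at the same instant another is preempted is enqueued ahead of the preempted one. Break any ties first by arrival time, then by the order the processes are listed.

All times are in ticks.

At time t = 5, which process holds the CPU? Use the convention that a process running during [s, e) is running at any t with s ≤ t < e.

T3

Timeline: | T1 0-2 | T2 2-4 | T3 4-6 | T4 6-8 | T1 8-10 | T5 10-12 | T2 12-14 | T3 14-16 | T4 16-18 | T6 18-20 | T1 20-22 | T5 22-24 | T2 24-26 | T3 26-28 | T4 28-30 | T6 30-32 | T1 32-34 | T5 34-36 | T2 36-38 | T3 38-39 | T4 39-41 | T6 41-43 | T1 43-45 | T5 45-46 | T2 46-48 | T4 48-50 | T1 50-51 | T4 51-53 |
Completion: T1=51  T2=48  T3=39  T4=53  T5=46  T6=43
Turnaround (C−A): T1=51  T2=47  T3=38  T4=51  T5=43  T6=34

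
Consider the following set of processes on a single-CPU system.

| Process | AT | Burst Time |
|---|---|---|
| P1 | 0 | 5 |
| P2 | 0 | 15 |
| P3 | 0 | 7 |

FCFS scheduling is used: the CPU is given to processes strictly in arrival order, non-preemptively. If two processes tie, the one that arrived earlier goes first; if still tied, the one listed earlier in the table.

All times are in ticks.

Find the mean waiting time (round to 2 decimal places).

8.33

Timeline: | P1 0-5 | P2 5-20 | P3 20-27 |
Completion: P1=5  P2=20  P3=27
Turnaround (C−A): P1=5  P2=20  P3=27
Waiting times: P1=0, P2=5, P3=20
Average waiting = (0+5+20) / 3 = 25/3 = 8.33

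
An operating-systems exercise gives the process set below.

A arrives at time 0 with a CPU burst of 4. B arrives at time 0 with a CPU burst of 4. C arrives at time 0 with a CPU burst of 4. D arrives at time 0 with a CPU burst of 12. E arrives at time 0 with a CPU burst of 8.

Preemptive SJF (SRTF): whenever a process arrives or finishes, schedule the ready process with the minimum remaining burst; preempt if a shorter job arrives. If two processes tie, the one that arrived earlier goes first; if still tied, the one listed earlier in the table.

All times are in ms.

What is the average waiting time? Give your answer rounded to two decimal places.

8.80

Schedule: | A 0-4 | B 4-8 | C 8-12 | E 12-20 | D 20-32 |
Completion: A=4  B=8  C=12  D=32  E=20
Waiting times: A=0, B=4, C=8, D=20, E=12
Average waiting = (0+4+8+20+12) / 5 = 44/5 = 8.80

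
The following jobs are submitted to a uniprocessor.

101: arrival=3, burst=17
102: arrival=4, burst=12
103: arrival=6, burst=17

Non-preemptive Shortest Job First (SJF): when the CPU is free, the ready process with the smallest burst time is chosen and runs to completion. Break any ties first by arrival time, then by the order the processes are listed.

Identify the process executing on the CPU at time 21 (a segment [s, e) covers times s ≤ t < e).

102

Gantt: | idle 0-3 | 101 3-20 | 102 20-32 | 103 32-49 |
Completion: 101=20  102=32  103=49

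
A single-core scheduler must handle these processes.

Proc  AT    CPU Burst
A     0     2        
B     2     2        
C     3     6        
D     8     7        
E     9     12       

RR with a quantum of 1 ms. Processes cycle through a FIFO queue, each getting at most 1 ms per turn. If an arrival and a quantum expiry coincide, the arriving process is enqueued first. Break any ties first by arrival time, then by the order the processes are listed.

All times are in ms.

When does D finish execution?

Gantt: | A 0-2 | B 2-3 | C 3-4 | B 4-5 | C 5-8 | D 8-9 | C 9-10 | E 10-11 | D 11-12 | C 12-13 | E 13-14 | D 14-15 | E 15-16 | D 16-17 | E 17-18 | D 18-19 | E 19-20 | D 20-21 | E 21-22 | D 22-23 | E 23-29 |
Completion: A=2  B=5  C=13  D=23  E=29
Turnaround (C−A): A=2  B=3  C=10  D=15  E=20

23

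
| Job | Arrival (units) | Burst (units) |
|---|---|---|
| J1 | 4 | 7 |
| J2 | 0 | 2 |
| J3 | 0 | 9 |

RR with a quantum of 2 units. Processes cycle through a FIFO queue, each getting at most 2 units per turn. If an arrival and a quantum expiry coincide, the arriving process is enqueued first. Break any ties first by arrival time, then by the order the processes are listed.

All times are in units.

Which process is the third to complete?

Gantt: | J2 0-2 | J3 2-4 | J1 4-6 | J3 6-8 | J1 8-10 | J3 10-12 | J1 12-14 | J3 14-16 | J1 16-17 | J3 17-18 |
Completion: J1=17  J2=2  J3=18
Turnaround (C−A): J1=13  J2=2  J3=18
Finish order: J2 → J1 → J3

J3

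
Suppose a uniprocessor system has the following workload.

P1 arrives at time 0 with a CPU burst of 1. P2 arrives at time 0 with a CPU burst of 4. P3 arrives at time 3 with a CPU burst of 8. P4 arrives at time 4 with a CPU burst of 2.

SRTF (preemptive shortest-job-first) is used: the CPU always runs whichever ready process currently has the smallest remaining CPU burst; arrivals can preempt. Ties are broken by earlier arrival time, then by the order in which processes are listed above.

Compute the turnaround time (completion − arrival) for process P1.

1

Schedule: | P1 0-1 | P2 1-5 | P4 5-7 | P3 7-15 |
Completion: P1=1  P2=5  P3=15  P4=7
Turnaround (C−A): P1=1  P2=5  P3=12  P4=3
Turnaround(P1) = completion − arrival = 1 − 0 = 1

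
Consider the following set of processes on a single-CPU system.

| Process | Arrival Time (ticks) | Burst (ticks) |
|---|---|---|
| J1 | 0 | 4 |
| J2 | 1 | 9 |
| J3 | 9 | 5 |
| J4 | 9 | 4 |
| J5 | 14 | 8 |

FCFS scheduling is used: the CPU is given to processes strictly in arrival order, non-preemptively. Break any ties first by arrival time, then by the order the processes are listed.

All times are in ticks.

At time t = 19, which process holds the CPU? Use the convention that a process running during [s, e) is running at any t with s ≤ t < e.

Gantt: | J1 0-4 | J2 4-13 | J3 13-18 | J4 18-22 | J5 22-30 |
Completion: J1=4  J2=13  J3=18  J4=22  J5=30
Turnaround (C−A): J1=4  J2=12  J3=9  J4=13  J5=16

J4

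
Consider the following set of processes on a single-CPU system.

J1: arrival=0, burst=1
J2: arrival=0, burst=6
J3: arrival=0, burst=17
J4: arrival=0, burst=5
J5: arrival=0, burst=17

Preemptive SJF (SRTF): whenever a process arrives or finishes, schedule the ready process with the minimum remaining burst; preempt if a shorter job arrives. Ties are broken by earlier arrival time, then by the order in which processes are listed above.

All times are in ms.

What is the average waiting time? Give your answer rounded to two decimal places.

9.60

Gantt: | J1 0-1 | J4 1-6 | J2 6-12 | J3 12-29 | J5 29-46 |
Completion: J1=1  J2=12  J3=29  J4=6  J5=46
Waiting times: J1=0, J2=6, J3=12, J4=1, J5=29
Average waiting = (0+6+12+1+29) / 5 = 48/5 = 9.60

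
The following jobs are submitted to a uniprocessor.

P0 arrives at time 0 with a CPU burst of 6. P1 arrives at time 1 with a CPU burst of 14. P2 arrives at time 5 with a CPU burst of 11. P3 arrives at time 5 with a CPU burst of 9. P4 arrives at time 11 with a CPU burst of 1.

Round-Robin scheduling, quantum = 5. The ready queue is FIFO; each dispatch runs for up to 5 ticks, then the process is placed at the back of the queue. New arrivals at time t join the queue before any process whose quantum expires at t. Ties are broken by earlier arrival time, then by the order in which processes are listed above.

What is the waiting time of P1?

Schedule: | P0 0-5 | P1 5-10 | P2 10-15 | P3 15-20 | P0 20-21 | P1 21-26 | P4 26-27 | P2 27-32 | P3 32-36 | P1 36-40 | P2 40-41 |
Completion: P0=21  P1=40  P2=41  P3=36  P4=27
Turnaround (C−A): P0=21  P1=39  P2=36  P3=31  P4=16
Waiting(P1) = turnaround − burst = 39 − 14 = 25

25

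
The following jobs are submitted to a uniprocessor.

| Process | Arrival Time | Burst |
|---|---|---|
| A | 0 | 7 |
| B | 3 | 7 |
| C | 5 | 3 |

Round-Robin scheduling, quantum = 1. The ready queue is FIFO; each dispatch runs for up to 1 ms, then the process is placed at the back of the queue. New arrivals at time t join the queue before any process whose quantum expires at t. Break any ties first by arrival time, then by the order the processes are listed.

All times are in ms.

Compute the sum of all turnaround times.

36

Gantt: | A 0-3 | B 3-4 | A 4-5 | B 5-6 | C 6-7 | A 7-8 | B 8-9 | C 9-10 | A 10-11 | B 11-12 | C 12-13 | A 13-14 | B 14-17 |
Completion: A=14  B=17  C=13
Turnaround (C−A): A=14  B=14  C=8
Turnaround = completion − arrival: A=14, B=14, C=8
Total turnaround = 14 + 14 + 8 = 36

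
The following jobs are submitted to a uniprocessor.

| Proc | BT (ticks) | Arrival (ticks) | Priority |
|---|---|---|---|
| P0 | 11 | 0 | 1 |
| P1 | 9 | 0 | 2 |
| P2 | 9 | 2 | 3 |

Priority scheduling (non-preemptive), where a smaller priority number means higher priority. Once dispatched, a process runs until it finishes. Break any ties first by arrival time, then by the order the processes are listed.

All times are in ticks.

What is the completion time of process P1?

Gantt: | P0 0-11 | P1 11-20 | P2 20-29 |
Completion: P0=11  P1=20  P2=29
Turnaround (C−A): P0=11  P1=20  P2=27

20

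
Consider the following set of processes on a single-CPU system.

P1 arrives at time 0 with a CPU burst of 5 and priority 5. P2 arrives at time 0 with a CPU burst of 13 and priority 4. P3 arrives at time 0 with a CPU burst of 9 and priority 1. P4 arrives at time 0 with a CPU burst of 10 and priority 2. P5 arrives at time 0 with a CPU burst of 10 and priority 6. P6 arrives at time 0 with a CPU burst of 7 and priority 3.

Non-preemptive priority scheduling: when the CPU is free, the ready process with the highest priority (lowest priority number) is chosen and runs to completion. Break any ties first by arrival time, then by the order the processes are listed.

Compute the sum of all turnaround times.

191

Timeline: | P3 0-9 | P4 9-19 | P6 19-26 | P2 26-39 | P1 39-44 | P5 44-54 |
Completion: P1=44  P2=39  P3=9  P4=19  P5=54  P6=26
Turnaround = completion − arrival: P1=44, P2=39, P3=9, P4=19, P5=54, P6=26
Total turnaround = 44 + 39 + 9 + 19 + 54 + 26 = 191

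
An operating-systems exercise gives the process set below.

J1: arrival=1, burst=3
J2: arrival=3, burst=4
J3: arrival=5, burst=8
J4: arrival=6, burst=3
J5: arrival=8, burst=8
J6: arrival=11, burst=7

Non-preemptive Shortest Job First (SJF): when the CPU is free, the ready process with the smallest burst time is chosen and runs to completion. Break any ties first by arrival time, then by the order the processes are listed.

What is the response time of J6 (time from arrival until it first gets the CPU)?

0

Timeline: | idle 0-1 | J1 1-4 | J2 4-8 | J4 8-11 | J6 11-18 | J3 18-26 | J5 26-34 |
Completion: J1=4  J2=8  J3=26  J4=11  J5=34  J6=18
Response(J6) = first start − arrival = 11 − 11 = 0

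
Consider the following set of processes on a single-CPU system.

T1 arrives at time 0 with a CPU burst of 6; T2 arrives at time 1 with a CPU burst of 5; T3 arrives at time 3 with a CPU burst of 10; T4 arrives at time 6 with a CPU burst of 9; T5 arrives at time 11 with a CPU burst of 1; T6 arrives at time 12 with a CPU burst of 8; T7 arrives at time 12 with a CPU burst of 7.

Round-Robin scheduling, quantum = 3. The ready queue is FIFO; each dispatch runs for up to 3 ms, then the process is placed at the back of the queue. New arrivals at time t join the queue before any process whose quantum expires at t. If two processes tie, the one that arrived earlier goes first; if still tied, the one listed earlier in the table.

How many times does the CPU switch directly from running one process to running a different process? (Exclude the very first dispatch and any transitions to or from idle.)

Schedule: | T1 0-3 | T2 3-6 | T3 6-9 | T1 9-12 | T4 12-15 | T2 15-17 | T3 17-20 | T5 20-21 | T6 21-24 | T7 24-27 | T4 27-30 | T3 30-33 | T6 33-36 | T7 36-39 | T4 39-42 | T3 42-43 | T6 43-45 | T7 45-46 |
Completion: T1=12  T2=17  T3=43  T4=42  T5=21  T6=45  T7=46

17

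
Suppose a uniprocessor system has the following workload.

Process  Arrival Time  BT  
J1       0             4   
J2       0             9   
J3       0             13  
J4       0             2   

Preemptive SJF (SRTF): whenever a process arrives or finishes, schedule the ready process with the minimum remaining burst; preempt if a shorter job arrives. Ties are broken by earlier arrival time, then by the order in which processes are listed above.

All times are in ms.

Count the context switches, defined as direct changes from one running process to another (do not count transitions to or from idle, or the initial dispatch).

3

Gantt: | J4 0-2 | J1 2-6 | J2 6-15 | J3 15-28 |
Completion: J1=6  J2=15  J3=28  J4=2
Turnaround (C−A): J1=6  J2=15  J3=28  J4=2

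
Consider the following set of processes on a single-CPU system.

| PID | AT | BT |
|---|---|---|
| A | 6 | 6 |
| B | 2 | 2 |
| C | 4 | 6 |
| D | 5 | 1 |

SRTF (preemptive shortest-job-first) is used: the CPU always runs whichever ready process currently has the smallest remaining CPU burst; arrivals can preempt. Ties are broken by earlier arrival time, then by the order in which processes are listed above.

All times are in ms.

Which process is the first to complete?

B

Schedule: | idle 0-2 | B 2-4 | C 4-5 | D 5-6 | C 6-11 | A 11-17 |
Completion: A=17  B=4  C=11  D=6
Finish order: B → D → C → A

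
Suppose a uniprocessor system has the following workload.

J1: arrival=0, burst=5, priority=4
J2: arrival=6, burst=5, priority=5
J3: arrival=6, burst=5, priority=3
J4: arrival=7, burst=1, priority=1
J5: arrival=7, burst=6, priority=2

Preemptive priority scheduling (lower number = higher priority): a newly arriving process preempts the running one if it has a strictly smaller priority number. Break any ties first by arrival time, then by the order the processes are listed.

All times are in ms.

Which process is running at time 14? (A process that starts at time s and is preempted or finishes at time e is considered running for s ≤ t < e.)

Schedule: | J1 0-5 | idle 5-6 | J3 6-7 | J4 7-8 | J5 8-14 | J3 14-18 | J2 18-23 |
Completion: J1=5  J2=23  J3=18  J4=8  J5=14
Turnaround (C−A): J1=5  J2=17  J3=12  J4=1  J5=7

J3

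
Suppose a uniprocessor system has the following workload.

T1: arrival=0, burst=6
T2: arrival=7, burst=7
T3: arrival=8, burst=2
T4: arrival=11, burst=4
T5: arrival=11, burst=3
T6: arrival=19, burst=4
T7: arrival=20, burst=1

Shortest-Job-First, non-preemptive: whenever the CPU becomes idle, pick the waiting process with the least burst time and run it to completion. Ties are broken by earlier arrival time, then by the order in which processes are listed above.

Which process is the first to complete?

T1

Schedule: | T1 0-6 | idle 6-7 | T2 7-14 | T3 14-16 | T5 16-19 | T4 19-23 | T7 23-24 | T6 24-28 |
Completion: T1=6  T2=14  T3=16  T4=23  T5=19  T6=28  T7=24
Turnaround (C−A): T1=6  T2=7  T3=8  T4=12  T5=8  T6=9  T7=4
Finish order: T1 → T2 → T3 → T5 → T4 → T7 → T6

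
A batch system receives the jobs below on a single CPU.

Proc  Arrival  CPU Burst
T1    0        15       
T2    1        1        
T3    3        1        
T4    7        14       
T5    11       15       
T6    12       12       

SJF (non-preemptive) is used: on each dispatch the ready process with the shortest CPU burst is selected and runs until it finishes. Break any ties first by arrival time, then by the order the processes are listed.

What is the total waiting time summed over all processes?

Gantt: | T1 0-15 | T2 15-16 | T3 16-17 | T6 17-29 | T4 29-43 | T5 43-58 |
Completion: T1=15  T2=16  T3=17  T4=43  T5=58  T6=29
Waiting = turnaround − burst: T1=0, T2=14, T3=13, T4=22, T5=32, T6=5
Total waiting = 0 + 14 + 13 + 22 + 32 + 5 = 86

86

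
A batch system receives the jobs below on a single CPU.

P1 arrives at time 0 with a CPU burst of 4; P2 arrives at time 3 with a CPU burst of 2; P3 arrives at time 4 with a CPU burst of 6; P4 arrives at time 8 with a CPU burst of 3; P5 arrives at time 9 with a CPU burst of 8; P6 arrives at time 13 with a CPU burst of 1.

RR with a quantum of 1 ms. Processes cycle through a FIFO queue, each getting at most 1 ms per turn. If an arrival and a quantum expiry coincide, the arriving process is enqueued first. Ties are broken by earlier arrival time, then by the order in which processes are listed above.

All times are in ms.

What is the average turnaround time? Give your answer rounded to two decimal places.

8.17

Timeline: | P1 0-3 | P2 3-4 | P1 4-5 | P3 5-6 | P2 6-7 | P3 7-8 | P4 8-9 | P3 9-10 | P5 10-11 | P4 11-12 | P3 12-13 | P5 13-14 | P4 14-15 | P6 15-16 | P3 16-17 | P5 17-18 | P3 18-19 | P5 19-24 |
Completion: P1=5  P2=7  P3=19  P4=15  P5=24  P6=16
Turnaround (C−A): P1=5  P2=4  P3=15  P4=7  P5=15  P6=3
Turnaround times: P1=5, P2=4, P3=15, P4=7, P5=15, P6=3
Average turnaround = (5+4+15+7+15+3) / 6 = 49/6 = 8.17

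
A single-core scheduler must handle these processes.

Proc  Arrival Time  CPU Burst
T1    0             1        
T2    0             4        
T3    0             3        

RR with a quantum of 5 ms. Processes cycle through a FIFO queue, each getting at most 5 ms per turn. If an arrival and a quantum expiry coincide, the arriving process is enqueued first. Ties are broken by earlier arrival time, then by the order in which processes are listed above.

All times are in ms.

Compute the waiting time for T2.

1

Schedule: | T1 0-1 | T2 1-5 | T3 5-8 |
Completion: T1=1  T2=5  T3=8
Turnaround (C−A): T1=1  T2=5  T3=8
Waiting(T2) = turnaround − burst = 5 − 4 = 1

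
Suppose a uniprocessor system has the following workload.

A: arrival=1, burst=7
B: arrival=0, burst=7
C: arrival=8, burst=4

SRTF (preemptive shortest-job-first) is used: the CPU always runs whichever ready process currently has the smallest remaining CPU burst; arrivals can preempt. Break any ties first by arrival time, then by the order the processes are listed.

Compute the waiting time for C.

0

Gantt: | B 0-7 | A 7-8 | C 8-12 | A 12-18 |
Completion: A=18  B=7  C=12
Turnaround (C−A): A=17  B=7  C=4
Waiting(C) = turnaround − burst = 4 − 4 = 0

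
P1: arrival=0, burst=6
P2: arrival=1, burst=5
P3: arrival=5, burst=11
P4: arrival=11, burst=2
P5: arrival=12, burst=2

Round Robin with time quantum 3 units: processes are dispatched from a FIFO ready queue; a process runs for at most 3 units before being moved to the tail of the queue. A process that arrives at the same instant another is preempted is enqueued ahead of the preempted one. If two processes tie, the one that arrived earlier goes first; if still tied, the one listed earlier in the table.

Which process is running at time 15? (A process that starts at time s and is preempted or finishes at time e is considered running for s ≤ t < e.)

Timeline: | P1 0-3 | P2 3-6 | P1 6-9 | P3 9-12 | P2 12-14 | P4 14-16 | P5 16-18 | P3 18-26 |
Completion: P1=9  P2=14  P3=26  P4=16  P5=18
Turnaround (C−A): P1=9  P2=13  P3=21  P4=5  P5=6

P4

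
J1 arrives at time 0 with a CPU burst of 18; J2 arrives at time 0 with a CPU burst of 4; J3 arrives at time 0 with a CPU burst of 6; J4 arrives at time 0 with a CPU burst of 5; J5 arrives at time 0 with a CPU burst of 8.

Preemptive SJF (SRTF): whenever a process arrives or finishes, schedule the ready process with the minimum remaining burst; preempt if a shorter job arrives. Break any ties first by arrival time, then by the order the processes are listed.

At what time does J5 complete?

Schedule: | J2 0-4 | J4 4-9 | J3 9-15 | J5 15-23 | J1 23-41 |
Completion: J1=41  J2=4  J3=15  J4=9  J5=23
Turnaround (C−A): J1=41  J2=4  J3=15  J4=9  J5=23

23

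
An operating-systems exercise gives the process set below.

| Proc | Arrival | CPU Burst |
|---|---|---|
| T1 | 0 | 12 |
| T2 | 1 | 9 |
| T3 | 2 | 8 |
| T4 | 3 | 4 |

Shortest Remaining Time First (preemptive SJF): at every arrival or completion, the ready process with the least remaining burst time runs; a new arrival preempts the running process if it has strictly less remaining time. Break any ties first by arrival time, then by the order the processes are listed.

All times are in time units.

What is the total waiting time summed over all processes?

37

Schedule: | T1 0-1 | T2 1-3 | T4 3-7 | T2 7-14 | T3 14-22 | T1 22-33 |
Completion: T1=33  T2=14  T3=22  T4=7
Turnaround (C−A): T1=33  T2=13  T3=20  T4=4
Waiting = turnaround − burst: T1=21, T2=4, T3=12, T4=0
Total waiting = 21 + 4 + 12 + 0 = 37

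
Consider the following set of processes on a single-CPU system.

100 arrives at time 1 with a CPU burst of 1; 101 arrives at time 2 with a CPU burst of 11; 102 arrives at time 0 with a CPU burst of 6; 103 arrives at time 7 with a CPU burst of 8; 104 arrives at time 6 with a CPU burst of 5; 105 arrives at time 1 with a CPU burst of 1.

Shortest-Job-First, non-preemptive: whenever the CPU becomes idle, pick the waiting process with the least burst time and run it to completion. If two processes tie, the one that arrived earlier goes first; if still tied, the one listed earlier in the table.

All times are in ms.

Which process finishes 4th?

Gantt: | 102 0-6 | 100 6-7 | 105 7-8 | 104 8-13 | 103 13-21 | 101 21-32 |
Completion: 100=7  101=32  102=6  103=21  104=13  105=8
Turnaround (C−A): 100=6  101=30  102=6  103=14  104=7  105=7
Finish order: 102 → 100 → 105 → 104 → 103 → 101

104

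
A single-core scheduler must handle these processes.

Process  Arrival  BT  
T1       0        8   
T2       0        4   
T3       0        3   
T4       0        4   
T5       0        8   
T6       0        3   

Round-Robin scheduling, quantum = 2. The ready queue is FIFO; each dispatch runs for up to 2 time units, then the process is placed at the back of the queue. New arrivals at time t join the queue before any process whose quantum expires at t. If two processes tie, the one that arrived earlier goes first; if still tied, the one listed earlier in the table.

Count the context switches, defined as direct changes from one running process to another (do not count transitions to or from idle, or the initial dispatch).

Schedule: | T1 0-2 | T2 2-4 | T3 4-6 | T4 6-8 | T5 8-10 | T6 10-12 | T1 12-14 | T2 14-16 | T3 16-17 | T4 17-19 | T5 19-21 | T6 21-22 | T1 22-24 | T5 24-26 | T1 26-28 | T5 28-30 |
Completion: T1=28  T2=16  T3=17  T4=19  T5=30  T6=22

15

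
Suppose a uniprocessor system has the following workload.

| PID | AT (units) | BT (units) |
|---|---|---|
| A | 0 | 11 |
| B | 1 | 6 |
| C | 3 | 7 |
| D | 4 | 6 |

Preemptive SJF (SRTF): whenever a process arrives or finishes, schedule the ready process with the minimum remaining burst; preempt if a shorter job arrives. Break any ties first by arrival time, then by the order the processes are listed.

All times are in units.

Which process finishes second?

D

Timeline: | A 0-1 | B 1-7 | D 7-13 | C 13-20 | A 20-30 |
Completion: A=30  B=7  C=20  D=13
Turnaround (C−A): A=30  B=6  C=17  D=9
Finish order: B → D → C → A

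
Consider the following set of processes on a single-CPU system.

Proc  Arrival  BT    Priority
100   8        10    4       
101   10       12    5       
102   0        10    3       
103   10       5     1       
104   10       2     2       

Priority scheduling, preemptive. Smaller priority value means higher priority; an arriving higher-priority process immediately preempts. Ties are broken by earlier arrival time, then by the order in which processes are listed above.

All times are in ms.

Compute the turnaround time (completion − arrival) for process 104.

Gantt: | 102 0-10 | 103 10-15 | 104 15-17 | 100 17-27 | 101 27-39 |
Completion: 100=27  101=39  102=10  103=15  104=17
Turnaround (C−A): 100=19  101=29  102=10  103=5  104=7
Turnaround(104) = completion − arrival = 17 − 10 = 7

7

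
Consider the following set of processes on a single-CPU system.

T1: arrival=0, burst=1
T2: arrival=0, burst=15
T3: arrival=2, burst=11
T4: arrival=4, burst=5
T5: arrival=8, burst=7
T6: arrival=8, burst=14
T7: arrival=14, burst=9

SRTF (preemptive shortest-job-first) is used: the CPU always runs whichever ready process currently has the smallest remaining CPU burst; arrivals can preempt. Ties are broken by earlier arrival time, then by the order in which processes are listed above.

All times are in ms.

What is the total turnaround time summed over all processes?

159

Timeline: | T1 0-1 | T2 1-2 | T3 2-4 | T4 4-9 | T5 9-16 | T3 16-25 | T7 25-34 | T2 34-48 | T6 48-62 |
Completion: T1=1  T2=48  T3=25  T4=9  T5=16  T6=62  T7=34
Turnaround = completion − arrival: T1=1, T2=48, T3=23, T4=5, T5=8, T6=54, T7=20
Total turnaround = 1 + 48 + 23 + 5 + 8 + 54 + 20 = 159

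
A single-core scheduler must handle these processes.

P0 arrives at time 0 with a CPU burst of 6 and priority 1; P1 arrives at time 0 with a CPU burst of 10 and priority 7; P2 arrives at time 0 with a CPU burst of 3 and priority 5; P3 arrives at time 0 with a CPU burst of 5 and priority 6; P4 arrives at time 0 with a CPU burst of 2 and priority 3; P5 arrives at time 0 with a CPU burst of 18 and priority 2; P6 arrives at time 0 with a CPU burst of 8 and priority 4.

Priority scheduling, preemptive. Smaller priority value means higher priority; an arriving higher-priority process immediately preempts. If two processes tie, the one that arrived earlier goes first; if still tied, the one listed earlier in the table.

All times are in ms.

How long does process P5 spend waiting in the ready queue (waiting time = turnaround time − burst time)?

6

Schedule: | P0 0-6 | P5 6-24 | P4 24-26 | P6 26-34 | P2 34-37 | P3 37-42 | P1 42-52 |
Completion: P0=6  P1=52  P2=37  P3=42  P4=26  P5=24  P6=34
Turnaround (C−A): P0=6  P1=52  P2=37  P3=42  P4=26  P5=24  P6=34
Waiting(P5) = turnaround − burst = 24 − 18 = 6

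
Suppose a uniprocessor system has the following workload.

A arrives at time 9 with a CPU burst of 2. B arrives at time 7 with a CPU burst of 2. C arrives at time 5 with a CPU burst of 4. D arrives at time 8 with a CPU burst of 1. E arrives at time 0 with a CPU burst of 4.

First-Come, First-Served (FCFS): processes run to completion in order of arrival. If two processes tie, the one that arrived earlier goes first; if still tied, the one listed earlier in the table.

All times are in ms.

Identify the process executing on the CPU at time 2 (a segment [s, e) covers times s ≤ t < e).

Schedule: | E 0-4 | idle 4-5 | C 5-9 | B 9-11 | D 11-12 | A 12-14 |
Completion: A=14  B=11  C=9  D=12  E=4
Turnaround (C−A): A=5  B=4  C=4  D=4  E=4

E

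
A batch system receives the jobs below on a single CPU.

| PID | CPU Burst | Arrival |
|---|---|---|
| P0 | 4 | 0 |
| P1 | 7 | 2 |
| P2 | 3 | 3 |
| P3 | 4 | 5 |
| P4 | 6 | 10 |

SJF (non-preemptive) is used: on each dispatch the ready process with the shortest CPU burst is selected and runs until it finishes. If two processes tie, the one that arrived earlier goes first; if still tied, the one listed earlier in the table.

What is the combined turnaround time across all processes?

43

Timeline: | P0 0-4 | P2 4-7 | P3 7-11 | P4 11-17 | P1 17-24 |
Completion: P0=4  P1=24  P2=7  P3=11  P4=17
Turnaround (C−A): P0=4  P1=22  P2=4  P3=6  P4=7
Turnaround = completion − arrival: P0=4, P1=22, P2=4, P3=6, P4=7
Total turnaround = 4 + 22 + 4 + 6 + 7 = 43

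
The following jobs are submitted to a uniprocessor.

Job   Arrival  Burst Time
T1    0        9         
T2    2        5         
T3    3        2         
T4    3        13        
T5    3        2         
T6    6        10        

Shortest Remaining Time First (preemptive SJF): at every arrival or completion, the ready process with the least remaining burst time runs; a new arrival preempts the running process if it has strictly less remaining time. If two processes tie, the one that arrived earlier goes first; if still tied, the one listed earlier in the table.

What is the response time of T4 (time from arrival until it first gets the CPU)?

25

Schedule: | T1 0-2 | T2 2-3 | T3 3-5 | T5 5-7 | T2 7-11 | T1 11-18 | T6 18-28 | T4 28-41 |
Completion: T1=18  T2=11  T3=5  T4=41  T5=7  T6=28
Response(T4) = first start − arrival = 28 − 3 = 25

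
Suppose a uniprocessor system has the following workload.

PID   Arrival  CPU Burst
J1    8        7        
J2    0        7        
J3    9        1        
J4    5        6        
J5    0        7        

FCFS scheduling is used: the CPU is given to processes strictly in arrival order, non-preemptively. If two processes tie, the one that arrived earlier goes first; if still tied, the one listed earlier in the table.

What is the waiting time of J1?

12

Schedule: | J2 0-7 | J5 7-14 | J4 14-20 | J1 20-27 | J3 27-28 |
Completion: J1=27  J2=7  J3=28  J4=20  J5=14
Waiting(J1) = turnaround − burst = 19 − 7 = 12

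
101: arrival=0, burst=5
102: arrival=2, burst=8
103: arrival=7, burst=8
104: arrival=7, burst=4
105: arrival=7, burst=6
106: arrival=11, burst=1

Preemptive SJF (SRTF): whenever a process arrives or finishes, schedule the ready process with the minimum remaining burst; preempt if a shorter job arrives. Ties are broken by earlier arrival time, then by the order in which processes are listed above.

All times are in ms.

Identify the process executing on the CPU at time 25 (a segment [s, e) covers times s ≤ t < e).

103

Schedule: | 101 0-5 | 102 5-7 | 104 7-11 | 106 11-12 | 102 12-18 | 105 18-24 | 103 24-32 |
Completion: 101=5  102=18  103=32  104=11  105=24  106=12
Turnaround (C−A): 101=5  102=16  103=25  104=4  105=17  106=1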